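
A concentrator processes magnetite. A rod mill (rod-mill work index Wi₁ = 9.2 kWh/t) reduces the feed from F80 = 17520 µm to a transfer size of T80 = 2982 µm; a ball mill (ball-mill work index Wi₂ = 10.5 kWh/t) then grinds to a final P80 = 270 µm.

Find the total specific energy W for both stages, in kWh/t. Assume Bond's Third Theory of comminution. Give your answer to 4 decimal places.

W = 5.4570 kWh/t

Bond:  W = 10 Wi (1/√P − 1/√F)
Stage 1 (17520→2982 µm, Wi₁=9.2): W₁ = 10·9.2·(0.018312 − 0.007555) = 0.9897 kWh/t
Stage 2 (2982→270 µm, Wi₂=10.5): W₂ = 10·10.5·(0.060858 − 0.018312) = 4.4673 kWh/t
W = W₁ + W₂ = 0.9897 + 4.4673 = 5.4570 kWh/t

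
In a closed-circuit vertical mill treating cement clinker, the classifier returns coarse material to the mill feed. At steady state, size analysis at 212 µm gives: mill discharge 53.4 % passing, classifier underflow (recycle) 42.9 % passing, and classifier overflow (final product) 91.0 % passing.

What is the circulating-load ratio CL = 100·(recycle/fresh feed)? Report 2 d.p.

CL = 358.10 %

Two-product formula at 212 µm:
Fd + Rd = Ru + Fo ⇒ R/F = (o−d)/(d−u)
r = (91.0 − 53.4)/(53.4 − 42.9) = 37.6/10.5 = 3.5810
CL = 100·r = 358.10 %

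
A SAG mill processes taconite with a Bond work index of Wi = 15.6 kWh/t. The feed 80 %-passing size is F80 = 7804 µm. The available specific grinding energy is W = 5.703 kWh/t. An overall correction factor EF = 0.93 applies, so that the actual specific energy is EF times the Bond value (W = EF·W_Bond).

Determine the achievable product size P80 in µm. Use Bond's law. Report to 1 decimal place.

W_Bond = 10·Wi·(1/√P₈₀ − 1/√F₈₀)
W_Bond = W / EF = 5.703 / 0.93 = 6.1323 kWh/t
P80^-0.5 = F80^-0.5 + W_Bond/(10 Wi)
  = 6.1323/(10·15.6) + 1/√7804 = 0.039309 + 0.011320 = 0.050629
P80 = (1/0.050629)² = 19.7514² = 390.12 µm

P80 = 390.1 µm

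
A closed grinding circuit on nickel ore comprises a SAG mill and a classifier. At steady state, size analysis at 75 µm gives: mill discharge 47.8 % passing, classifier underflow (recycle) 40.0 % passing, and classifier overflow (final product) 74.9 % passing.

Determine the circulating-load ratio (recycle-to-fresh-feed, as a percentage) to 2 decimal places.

CL = 347.44 %

Classifier node, passing 75 µm:
d + r·d = r·u + o → r(d−u) = o−d
r = (74.9 − 47.8)/(47.8 − 40.0) = 27.1/7.8 = 3.4744
CL = 100·r = 347.44 %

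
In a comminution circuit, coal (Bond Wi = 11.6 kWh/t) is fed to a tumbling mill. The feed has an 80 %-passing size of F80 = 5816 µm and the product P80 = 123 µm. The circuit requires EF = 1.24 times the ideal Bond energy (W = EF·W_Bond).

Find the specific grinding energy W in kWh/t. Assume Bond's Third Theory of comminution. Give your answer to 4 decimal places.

Bond: W = 10·Wi·(1/√P80 − 1/√F80)
1/√123 = 0.090167;  1/√5816 = 0.013113
W = 10·11.6·(0.090167 − 0.013113) = 8.9383 kWh/t
With EF = 1.24: W = 8.9383·1.24 = 11.0835 kWh/t

W = 11.0835 kWh/t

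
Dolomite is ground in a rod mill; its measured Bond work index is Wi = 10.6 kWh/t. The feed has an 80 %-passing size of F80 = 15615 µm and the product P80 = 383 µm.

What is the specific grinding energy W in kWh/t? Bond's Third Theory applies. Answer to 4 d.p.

W = 10 Wi (P80^-0.5 − F80^-0.5)
1/√383 = 0.051098;  1/√15615 = 0.008003
W = 10·10.6·(0.051098 − 0.008003) = 4.5681 kWh/t

W = 4.5681 kWh/t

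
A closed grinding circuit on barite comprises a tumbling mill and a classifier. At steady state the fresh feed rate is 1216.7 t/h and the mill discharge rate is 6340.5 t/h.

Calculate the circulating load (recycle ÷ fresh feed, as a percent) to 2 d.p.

CL = 421.12 %

Steady state: M = F + R.
R = M − F = 6340.5 − 1216.7 = 5123.8 t/h
CL = 100·R/F = 100·5123.8/1216.7 = 421.12 %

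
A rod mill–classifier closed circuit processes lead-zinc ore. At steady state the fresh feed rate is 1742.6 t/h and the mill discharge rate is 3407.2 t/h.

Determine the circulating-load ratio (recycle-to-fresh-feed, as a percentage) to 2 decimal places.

Discharge = new feed + return, hence
R = M − F = 3407.2 − 1742.6 = 1664.6 t/h
CL = 100·R/F = 100·1664.6/1742.6 = 95.52 %

CL = 95.52 %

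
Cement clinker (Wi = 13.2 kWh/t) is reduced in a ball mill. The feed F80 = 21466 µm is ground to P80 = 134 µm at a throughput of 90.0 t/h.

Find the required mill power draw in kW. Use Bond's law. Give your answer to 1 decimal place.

P = 945.2 kW

W = 10 Wi / √P80 − 10 Wi / √F80
W = 10·13.2·(1/√134 − 1/√21466) = 10·13.2·(0.079562) = 10.5021 kWh/t
Mill draw = 10.5021 × 90.0 = 945.2 kW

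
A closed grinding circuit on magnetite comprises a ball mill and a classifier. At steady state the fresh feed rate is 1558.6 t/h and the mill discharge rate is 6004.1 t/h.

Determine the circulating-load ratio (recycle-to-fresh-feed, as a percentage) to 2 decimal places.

M = F + R at steady state, so:
R = M − F = 6004.1 − 1558.6 = 4445.5 t/h
CL = 100·R/F = 100·4445.5/1558.6 = 285.22 %

CL = 285.22 %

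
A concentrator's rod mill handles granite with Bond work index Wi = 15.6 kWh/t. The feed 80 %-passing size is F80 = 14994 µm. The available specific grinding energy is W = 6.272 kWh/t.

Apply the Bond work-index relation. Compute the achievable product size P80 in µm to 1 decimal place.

P80 = 427.4 µm

W_Bond = 10·Wi·(1/√P₈₀ − 1/√F₈₀)
⇒ 1/√P80 = W/(10 Wi) + 1/√F80
  = 6.2720/(10·15.6) + 1/√14994 = 0.040205 + 0.008167 = 0.048372
P80 = (1/0.048372)² = 20.6732² = 427.38 µm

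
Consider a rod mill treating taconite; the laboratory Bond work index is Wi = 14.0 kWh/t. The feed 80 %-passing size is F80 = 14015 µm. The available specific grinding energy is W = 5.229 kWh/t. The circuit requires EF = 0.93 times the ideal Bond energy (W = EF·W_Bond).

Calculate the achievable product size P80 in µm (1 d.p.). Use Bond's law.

W = 10·Wi·[P80^(−½) − F80^(−½)]
W_Bond = W / EF = 5.229 / 0.93 = 5.6226 kWh/t
P80^(−½) = W_Bond/(10 Wi) + F80^(−½)
  = 5.6226/(10·14.0) + 1/√14015 = 0.040161 + 0.008447 = 0.048608
P80 = (1/0.048608)² = 20.5726² = 423.23 µm

P80 = 423.2 µm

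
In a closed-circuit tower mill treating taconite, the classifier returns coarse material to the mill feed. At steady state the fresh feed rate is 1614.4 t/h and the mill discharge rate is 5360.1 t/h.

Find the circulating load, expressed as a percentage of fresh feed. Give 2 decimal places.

M = F + R at steady state, so:
R = M − F = 5360.1 − 1614.4 = 3745.7 t/h
CL = 100·R/F = 100·3745.7/1614.4 = 232.02 %

CL = 232.02 %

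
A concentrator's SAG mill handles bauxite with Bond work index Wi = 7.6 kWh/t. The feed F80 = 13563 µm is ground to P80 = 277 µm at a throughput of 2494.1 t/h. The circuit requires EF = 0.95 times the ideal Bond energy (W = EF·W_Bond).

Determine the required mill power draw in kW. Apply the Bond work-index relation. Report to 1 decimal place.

Bond:  W = 10 Wi (1/√P − 1/√F)
W = 10·7.6·(1/√277 − 1/√13563) = 10·7.6·(0.051498) = 3.9138 kWh/t
W_actual = 0.95 × 3.9138 = 3.7181 kWh/t
Power = W × throughput = 3.7181 kWh/t × 2494.1 t/h = 9273.4 kW

P = 9273.4 kW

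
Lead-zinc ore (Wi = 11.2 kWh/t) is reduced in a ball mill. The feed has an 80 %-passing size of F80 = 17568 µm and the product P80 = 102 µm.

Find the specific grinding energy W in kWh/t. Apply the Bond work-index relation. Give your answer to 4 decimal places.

W = 10 Wi (1/√P80 − 1/√F80)  [Bond]
1/√102 = 0.099015;  1/√17568 = 0.007545
W = 10·11.2·(0.099015 − 0.007545) = 10.2447 kWh/t

W = 10.2447 kWh/t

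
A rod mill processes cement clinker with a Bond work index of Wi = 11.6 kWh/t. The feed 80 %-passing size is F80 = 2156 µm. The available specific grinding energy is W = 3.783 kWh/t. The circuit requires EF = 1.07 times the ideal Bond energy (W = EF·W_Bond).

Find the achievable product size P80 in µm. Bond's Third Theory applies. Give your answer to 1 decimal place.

W = 10 Wi (1/√P80 − 1/√F80)  [Bond]
W_Bond = W / EF = 3.783 / 1.07 = 3.5355 kWh/t
P80^-0.5 = F80^-0.5 + W_Bond/(10 Wi)
  = 3.5355/(10·11.6) + 1/√2156 = 0.030479 + 0.021537 = 0.052015
P80 = (1/0.052015)² = 19.2252² = 369.61 µm

P80 = 369.6 µm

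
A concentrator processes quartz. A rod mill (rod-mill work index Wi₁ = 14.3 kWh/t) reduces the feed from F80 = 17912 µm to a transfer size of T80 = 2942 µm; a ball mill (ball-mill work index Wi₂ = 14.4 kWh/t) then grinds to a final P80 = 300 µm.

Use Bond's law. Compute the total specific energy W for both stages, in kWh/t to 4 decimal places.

Bond:  W = 10 Wi (1/√P − 1/√F)
Stage 1 (17912→2942 µm, Wi₁=14.3): W₁ = 10·14.3·(0.018437 − 0.007472) = 1.5679 kWh/t
Stage 2 (2942→300 µm, Wi₂=14.4): W₂ = 10·14.4·(0.057735 − 0.018437) = 5.6590 kWh/t
W = W₁ + W₂ = 1.5679 + 5.6590 = 7.2269 kWh/t

W = 7.2269 kWh/t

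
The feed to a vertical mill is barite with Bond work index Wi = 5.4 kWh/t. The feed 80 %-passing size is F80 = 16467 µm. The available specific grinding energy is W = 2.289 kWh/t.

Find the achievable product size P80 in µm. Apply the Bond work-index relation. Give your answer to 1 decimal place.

P80 = 397.1 µm

W = 10·Wi·(P80^(-½) − F80^(-½))
⇒ 1/√P80 = W/(10·Wi) + 1/√F80
  = 2.2890/(10·5.4) + 1/√16467 = 0.042389 + 0.007793 = 0.050182
P80 = (1/0.050182)² = 19.9276² = 397.11 µm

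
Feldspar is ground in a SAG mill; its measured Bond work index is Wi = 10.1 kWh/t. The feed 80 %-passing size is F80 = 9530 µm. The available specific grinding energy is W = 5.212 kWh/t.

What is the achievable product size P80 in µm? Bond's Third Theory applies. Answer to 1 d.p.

Bond:  W = 10 Wi (1/√P − 1/√F)
P80^-0.5 = F80^-0.5 + W/(10 Wi)
  = 5.2120/(10·10.1) + 1/√9530 = 0.051604 + 0.010244 = 0.061848
P80 = (1/0.061848)² = 16.1688² = 261.43 µm

P80 = 261.4 µm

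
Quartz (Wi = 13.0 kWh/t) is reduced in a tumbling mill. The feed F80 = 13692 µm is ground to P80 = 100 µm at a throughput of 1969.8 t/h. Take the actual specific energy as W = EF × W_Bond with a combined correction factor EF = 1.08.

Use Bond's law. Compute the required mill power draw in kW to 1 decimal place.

W = 10·Wi·(P80^(-½) − F80^(-½))
W = 10·13.0·(1/√100 − 1/√13692) = 10·13.0·(0.091454) = 11.8890 kWh/t
W_actual = 1.08 × 11.8890 = 12.8401 kWh/t
P = W·T = 12.8401·1969.8 = 25292.5 kW

P = 25292.5 kW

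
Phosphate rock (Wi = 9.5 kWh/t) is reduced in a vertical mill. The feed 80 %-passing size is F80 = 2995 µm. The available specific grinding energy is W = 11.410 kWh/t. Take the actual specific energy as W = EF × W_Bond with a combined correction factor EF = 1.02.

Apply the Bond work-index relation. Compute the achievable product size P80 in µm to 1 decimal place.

Bond: W = 10·Wi·(1/√P80 − 1/√F80)
W_Bond = W / EF = 11.410 / 1.02 = 11.1863 kWh/t
P80^(−½) = W_Bond/(10 Wi) + F80^(−½)
  = 11.1863/(10·9.5) + 1/√2995 = 0.117750 + 0.018273 = 0.136023
P80 = (1/0.136023)² = 7.3517² = 54.05 µm

P80 = 54.0 µm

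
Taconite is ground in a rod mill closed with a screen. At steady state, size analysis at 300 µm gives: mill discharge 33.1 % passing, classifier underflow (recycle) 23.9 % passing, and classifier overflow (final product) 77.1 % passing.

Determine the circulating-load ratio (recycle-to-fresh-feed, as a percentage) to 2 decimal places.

CL = 478.26 %

Mass balance on the −300 µm fraction:
Fd + Rd = Ru + Fo ⇒ R/F = (o−d)/(d−u)
r = (77.1 − 33.1)/(33.1 − 23.9) = 44.0/9.2 = 4.7826
CL = 100·r = 478.26 %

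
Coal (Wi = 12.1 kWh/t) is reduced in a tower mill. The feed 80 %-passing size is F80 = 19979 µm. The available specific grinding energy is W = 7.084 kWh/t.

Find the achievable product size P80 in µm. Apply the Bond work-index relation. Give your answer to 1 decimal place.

Bond: W = 10·Wi·(1/√P80 − 1/√F80)
P80^-0.5 = F80^-0.5 + W/(10 Wi)
  = 7.0840/(10·12.1) + 1/√19979 = 0.058545 + 0.007075 = 0.065620
P80 = (1/0.065620)² = 15.2392² = 232.23 µm

P80 = 232.2 µm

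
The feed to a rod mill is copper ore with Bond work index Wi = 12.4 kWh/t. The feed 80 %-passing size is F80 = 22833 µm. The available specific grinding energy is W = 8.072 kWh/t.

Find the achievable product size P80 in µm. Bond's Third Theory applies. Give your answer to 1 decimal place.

W_Bond = 10·Wi·(1/√P₈₀ − 1/√F₈₀)
1/√P80 = 1/√F80 + W/(10·Wi)
  = 8.0720/(10·12.4) + 1/√22833 = 0.065097 + 0.006618 = 0.071715
P80 = (1/0.071715)² = 13.9442² = 194.44 µm

P80 = 194.4 µm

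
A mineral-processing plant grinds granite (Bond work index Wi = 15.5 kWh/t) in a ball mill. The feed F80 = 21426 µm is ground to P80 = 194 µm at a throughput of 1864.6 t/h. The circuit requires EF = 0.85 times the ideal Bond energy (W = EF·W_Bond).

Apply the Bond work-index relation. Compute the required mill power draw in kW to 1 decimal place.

P = 15959.2 kW

W = 10 Wi / √P80 − 10 Wi / √F80
W = 10·15.5·(1/√194 − 1/√21426) = 10·15.5·(0.064964) = 10.0694 kWh/t
Apply correction: 10.0694 × 0.85 = 8.5590 kWh/t
Power = W × throughput = 8.5590 kWh/t × 1864.6 t/h = 15959.2 kW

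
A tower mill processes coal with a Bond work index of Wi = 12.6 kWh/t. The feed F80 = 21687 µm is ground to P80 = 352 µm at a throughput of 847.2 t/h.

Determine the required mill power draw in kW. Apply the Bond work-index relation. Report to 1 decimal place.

P = 4964.8 kW

W = 10 Wi / √P80 − 10 Wi / √F80
W = 10·12.6·(1/√352 − 1/√21687) = 10·12.6·(0.046510) = 5.8602 kWh/t
P = W·T = 5.8602·847.2 = 4964.8 kW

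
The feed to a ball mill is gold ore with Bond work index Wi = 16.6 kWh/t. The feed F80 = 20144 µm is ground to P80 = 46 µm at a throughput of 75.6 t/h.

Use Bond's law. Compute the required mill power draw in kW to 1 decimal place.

P = 1761.9 kW

Bond: W = 10·Wi·(1/√P80 − 1/√F80)
W = 10·16.6·(1/√46 − 1/√20144) = 10·16.6·(0.140396) = 23.3058 kWh/t
Mill draw = 23.3058 × 75.6 = 1761.9 kW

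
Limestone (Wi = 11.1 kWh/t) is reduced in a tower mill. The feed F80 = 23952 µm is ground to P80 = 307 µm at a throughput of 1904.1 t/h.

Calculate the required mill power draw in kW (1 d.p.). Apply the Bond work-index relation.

W = 10 Wi (P80^-0.5 − F80^-0.5)
W = 10·11.1·(1/√307 − 1/√23952) = 10·11.1·(0.050612) = 5.6179 kWh/t
P = W·T = 5.6179·1904.1 = 10697.0 kW

P = 10697.0 kW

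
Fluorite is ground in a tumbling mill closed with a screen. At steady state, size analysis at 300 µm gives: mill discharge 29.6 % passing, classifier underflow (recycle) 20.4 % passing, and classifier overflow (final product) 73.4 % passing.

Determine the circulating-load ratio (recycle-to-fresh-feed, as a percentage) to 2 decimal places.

CL = 476.09 %

Balance %-passing 300 µm (r = R/F):
(1+r)·d = r·u + o ⇒ r = (o−d)/(d−u)
r = (73.4 − 29.6)/(29.6 − 20.4) = 43.8/9.2 = 4.7609
CL = 100·r = 476.09 %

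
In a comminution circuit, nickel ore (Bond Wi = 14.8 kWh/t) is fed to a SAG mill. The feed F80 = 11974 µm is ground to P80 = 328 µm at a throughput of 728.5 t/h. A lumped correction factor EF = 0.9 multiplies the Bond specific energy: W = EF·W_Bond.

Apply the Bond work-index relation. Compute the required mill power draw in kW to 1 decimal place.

P = 4471.2 kW

W = 10·Wi·[P80^(−½) − F80^(−½)]
W = 10·14.8·(1/√328 − 1/√11974) = 10·14.8·(0.046077) = 6.8194 kWh/t
With EF = 0.9: W = 6.8194·0.9 = 6.1375 kWh/t
P = W·T = 6.1375·728.5 = 4471.2 kW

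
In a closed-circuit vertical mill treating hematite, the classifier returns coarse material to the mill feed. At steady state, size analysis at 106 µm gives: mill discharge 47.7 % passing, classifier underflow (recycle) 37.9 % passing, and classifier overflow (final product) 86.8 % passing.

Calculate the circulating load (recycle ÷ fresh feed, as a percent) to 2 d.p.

Two-product formula at 106 µm:
(1+r)·d = r·u + o ⇒ r = (o−d)/(d−u)
r = (86.8 − 47.7)/(47.7 − 37.9) = 39.1/9.8 = 3.9898
CL = 100·r = 398.98 %

CL = 398.98 %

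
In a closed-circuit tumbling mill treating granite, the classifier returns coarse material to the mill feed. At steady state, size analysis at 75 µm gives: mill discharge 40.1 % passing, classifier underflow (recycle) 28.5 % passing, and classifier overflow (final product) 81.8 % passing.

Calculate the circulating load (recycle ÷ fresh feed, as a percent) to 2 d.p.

CL = 359.48 %

Two-product formula at 75 µm:
(1+r)d = ru + o → r = (o−d)/(d−u)
r = (81.8 − 40.1)/(40.1 − 28.5) = 41.7/11.6 = 3.5948
CL = 100·r = 359.48 %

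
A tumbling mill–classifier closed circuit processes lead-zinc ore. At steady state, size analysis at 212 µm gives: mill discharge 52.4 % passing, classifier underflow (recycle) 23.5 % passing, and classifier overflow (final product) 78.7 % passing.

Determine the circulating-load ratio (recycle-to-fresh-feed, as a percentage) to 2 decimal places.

Mass balance on the −212 µm fraction:
(1+r)d = ru + o → r = (o−d)/(d−u)
r = (78.7 − 52.4)/(52.4 − 23.5) = 26.3/28.9 = 0.9100
CL = 100·r = 91.00 %

CL = 91.00 %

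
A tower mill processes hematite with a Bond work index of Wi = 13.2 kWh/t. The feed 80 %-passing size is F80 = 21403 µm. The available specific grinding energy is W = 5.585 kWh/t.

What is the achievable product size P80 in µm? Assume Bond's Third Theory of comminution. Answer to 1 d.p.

P80 = 414.0 µm

Bond:  W = 10 Wi (1/√P − 1/√F)
P80^-0.5 = F80^-0.5 + W/(10 Wi)
  = 5.5850/(10·13.2) + 1/√21403 = 0.042311 + 0.006835 = 0.049146
P80 = (1/0.049146)² = 20.3475² = 414.02 µm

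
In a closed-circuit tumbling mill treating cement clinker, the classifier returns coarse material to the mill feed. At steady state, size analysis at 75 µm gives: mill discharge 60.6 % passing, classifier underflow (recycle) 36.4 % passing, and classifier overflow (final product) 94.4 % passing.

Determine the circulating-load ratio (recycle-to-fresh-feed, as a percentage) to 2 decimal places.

Balance %-passing 75 µm (r = R/F):
d + r·d = r·u + o → r(d−u) = o−d
r = (94.4 − 60.6)/(60.6 − 36.4) = 33.8/24.2 = 1.3967
CL = 100·r = 139.67 %

CL = 139.67 %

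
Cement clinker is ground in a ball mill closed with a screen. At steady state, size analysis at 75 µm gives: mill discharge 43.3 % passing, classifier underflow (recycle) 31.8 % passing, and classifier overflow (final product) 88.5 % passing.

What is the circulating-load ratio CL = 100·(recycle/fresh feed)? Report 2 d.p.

Classifier node, passing 75 µm:
(1+r)d = ru + o → r = (o−d)/(d−u)
r = (88.5 − 43.3)/(43.3 − 31.8) = 45.2/11.5 = 3.9304
CL = 100·r = 393.04 %

CL = 393.04 %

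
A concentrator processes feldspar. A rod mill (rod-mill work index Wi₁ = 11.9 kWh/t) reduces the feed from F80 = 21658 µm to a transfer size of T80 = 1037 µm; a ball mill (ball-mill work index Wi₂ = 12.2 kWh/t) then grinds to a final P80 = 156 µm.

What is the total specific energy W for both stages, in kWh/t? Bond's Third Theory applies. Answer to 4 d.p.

W = 8.8660 kWh/t

W = 10·Wi·[P80^(−½) − F80^(−½)]
Stage 1 (21658→1037 µm, Wi₁=11.9): W₁ = 10·11.9·(0.031054 − 0.006795) = 2.8868 kWh/t
Stage 2 (1037→156 µm, Wi₂=12.2): W₂ = 10·12.2·(0.080064 − 0.031054) = 5.9793 kWh/t
W = W₁ + W₂ = 2.8868 + 5.9793 = 8.8660 kWh/t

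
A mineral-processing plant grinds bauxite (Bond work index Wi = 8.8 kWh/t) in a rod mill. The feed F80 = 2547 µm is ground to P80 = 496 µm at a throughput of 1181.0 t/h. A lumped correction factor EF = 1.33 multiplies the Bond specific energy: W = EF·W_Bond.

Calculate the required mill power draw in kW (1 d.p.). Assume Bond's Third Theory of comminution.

W = 10·Wi·(P80^(-½) − F80^(-½))
W = 10·8.8·(1/√496 − 1/√2547) = 10·8.8·(0.025087) = 2.2076 kWh/t
Apply correction: 2.2076 × 1.33 = 2.9361 kWh/t
Power = W × throughput = 2.9361 kWh/t × 1181.0 t/h = 3467.6 kW

P = 3467.6 kW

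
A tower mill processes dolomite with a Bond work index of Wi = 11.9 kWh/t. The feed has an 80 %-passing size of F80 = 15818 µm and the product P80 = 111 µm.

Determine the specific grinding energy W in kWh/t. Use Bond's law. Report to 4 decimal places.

W = 10.3488 kWh/t

W_Bond = 10·Wi·(1/√P₈₀ − 1/√F₈₀)
1/√111 = 0.094916;  1/√15818 = 0.007951
W = 10·11.9·(0.094916 − 0.007951) = 10.3488 kWh/t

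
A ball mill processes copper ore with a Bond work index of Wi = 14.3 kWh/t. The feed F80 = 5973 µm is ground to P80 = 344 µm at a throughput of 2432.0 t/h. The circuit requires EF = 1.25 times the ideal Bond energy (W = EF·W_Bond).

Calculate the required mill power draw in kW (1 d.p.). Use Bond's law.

P = 17813.7 kW

W = 10·Wi·(P80^(-½) − F80^(-½))
W = 10·14.3·(1/√344 − 1/√5973) = 10·14.3·(0.040977) = 5.8598 kWh/t
With EF = 1.25: W = 5.8598·1.25 = 7.3247 kWh/t
Mill draw = 7.3247 × 2432.0 = 17813.7 kW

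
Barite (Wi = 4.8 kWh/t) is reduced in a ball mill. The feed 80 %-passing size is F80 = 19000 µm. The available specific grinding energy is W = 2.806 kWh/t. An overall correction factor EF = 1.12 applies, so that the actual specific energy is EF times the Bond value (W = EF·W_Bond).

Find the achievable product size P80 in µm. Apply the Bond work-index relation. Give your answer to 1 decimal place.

P80 = 282.9 µm

W = 10·Wi·[P80^(−½) − F80^(−½)]
W_Bond = W / EF = 2.806 / 1.12 = 2.5054 kWh/t
⇒ 1/√P80 = W_Bond/(10·Wi) + 1/√F80
  = 2.5054/(10·4.8) + 1/√19000 = 0.052195 + 0.007255 = 0.059450
P80 = (1/0.059450)² = 16.8209² = 282.94 µm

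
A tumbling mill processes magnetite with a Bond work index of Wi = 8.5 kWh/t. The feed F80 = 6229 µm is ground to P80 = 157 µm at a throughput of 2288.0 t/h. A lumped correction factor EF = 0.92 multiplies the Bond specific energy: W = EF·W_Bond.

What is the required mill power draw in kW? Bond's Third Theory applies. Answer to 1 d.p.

Bond: W = 10·Wi·(1/√P80 − 1/√F80)
W = 10·8.5·(1/√157 − 1/√6229) = 10·8.5·(0.067138) = 5.7068 kWh/t
Apply correction: 5.7068 × 0.92 = 5.2502 kWh/t
P_mill = W·ṁ = 5.2502·2288.0 = 12012.5 kW

P = 12012.5 kW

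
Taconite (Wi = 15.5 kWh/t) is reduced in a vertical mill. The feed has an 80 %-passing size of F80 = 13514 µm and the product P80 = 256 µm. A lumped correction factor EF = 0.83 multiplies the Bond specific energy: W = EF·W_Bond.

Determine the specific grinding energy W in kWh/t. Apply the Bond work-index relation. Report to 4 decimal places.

W = 6.9340 kWh/t

W = 10 Wi (P80^-0.5 − F80^-0.5)
1/√256 = 0.062500;  1/√13514 = 0.008602
W = 10·15.5·(0.062500 − 0.008602) = 8.3542 kWh/t
Apply correction: 8.3542 × 0.83 = 6.9340 kWh/t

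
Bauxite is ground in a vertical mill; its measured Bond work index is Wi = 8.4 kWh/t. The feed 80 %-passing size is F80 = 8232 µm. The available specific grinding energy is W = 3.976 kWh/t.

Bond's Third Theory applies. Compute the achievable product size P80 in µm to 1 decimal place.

P80 = 293.7 µm

W = 10 Wi (P80^-0.5 − F80^-0.5)
⇒ 1/√P80 = W/(10·Wi) + 1/√F80
  = 3.9760/(10·8.4) + 1/√8232 = 0.047333 + 0.011022 = 0.058355
P80 = (1/0.058355)² = 17.1365² = 293.66 µm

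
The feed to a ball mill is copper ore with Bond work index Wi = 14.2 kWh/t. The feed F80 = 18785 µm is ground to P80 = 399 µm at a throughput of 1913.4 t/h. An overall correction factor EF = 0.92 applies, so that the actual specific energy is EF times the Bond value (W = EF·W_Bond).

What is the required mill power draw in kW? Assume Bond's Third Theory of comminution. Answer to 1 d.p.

P = 10690.2 kW

W = 10·Wi·(P80^(-½) − F80^(-½))
W = 10·14.2·(1/√399 − 1/√18785) = 10·14.2·(0.042766) = 6.0728 kWh/t
Apply correction: 6.0728 × 0.92 = 5.5870 kWh/t
Power = W × throughput = 5.5870 kWh/t × 1913.4 t/h = 10690.2 kW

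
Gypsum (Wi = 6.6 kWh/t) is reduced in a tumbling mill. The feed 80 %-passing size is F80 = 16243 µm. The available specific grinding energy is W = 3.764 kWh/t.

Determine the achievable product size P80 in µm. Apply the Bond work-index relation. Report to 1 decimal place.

P80 = 237.6 µm

Bond:  W = 10 Wi (1/√P − 1/√F)
⇒ 1/√P80 = W/(10 Wi) + 1/√F80
  = 3.7640/(10·6.6) + 1/√16243 = 0.057030 + 0.007846 = 0.064877
P80 = (1/0.064877)² = 15.4139² = 237.59 µm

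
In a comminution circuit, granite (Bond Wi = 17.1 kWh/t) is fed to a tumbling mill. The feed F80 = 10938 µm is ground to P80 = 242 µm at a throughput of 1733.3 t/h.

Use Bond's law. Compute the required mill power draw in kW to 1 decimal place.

W_Bond = 10·Wi·(1/√P₈₀ − 1/√F₈₀)
W = 10·17.1·(1/√242 − 1/√10938) = 10·17.1·(0.054721) = 9.3573 kWh/t
Power = W × throughput = 9.3573 kWh/t × 1733.3 t/h = 16218.9 kW

P = 16218.9 kW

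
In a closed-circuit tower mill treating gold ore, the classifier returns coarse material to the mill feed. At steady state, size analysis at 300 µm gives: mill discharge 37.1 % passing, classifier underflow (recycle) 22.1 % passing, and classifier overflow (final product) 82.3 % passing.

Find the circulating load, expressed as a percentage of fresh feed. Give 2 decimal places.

Two-product formula at 300 µm:
(1+r)d = ru + o → r = (o−d)/(d−u)
r = (82.3 − 37.1)/(37.1 − 22.1) = 45.2/15.0 = 3.0133
CL = 100·r = 301.33 %

CL = 301.33 %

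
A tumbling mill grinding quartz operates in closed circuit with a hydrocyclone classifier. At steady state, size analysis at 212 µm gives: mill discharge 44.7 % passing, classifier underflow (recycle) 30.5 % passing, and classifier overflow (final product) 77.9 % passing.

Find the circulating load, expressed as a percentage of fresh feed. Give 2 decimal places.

CL = 233.80 %

Two-product formula at 212 µm:
(1+r)d = ru + o → r = (o−d)/(d−u)
r = (77.9 − 44.7)/(44.7 − 30.5) = 33.2/14.2 = 2.3380
CL = 100·r = 233.80 %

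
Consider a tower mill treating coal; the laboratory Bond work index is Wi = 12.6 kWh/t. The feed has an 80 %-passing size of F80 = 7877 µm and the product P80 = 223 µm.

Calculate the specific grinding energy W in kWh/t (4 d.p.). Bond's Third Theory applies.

Bond: W = 10·Wi·(1/√P80 − 1/√F80)
1/√223 = 0.066965;  1/√7877 = 0.011267
W = 10·12.6·(0.066965 − 0.011267) = 7.0179 kWh/t

W = 7.0179 kWh/t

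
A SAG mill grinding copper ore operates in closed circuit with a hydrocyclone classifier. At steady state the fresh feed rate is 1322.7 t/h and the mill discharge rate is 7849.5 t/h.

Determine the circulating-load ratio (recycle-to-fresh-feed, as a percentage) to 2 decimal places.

M = F + R at steady state, so:
R = M − F = 7849.5 − 1322.7 = 6526.8 t/h
CL = 100·R/F = 100·6526.8/1322.7 = 493.45 %

CL = 493.45 %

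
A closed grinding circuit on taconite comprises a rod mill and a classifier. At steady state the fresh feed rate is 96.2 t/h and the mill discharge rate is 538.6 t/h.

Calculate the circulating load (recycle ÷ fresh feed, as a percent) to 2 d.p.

Steady state: M = F + R.
R = M − F = 538.6 − 96.2 = 442.4 t/h
CL = 100·R/F = 100·442.4/96.2 = 459.88 %

CL = 459.88 %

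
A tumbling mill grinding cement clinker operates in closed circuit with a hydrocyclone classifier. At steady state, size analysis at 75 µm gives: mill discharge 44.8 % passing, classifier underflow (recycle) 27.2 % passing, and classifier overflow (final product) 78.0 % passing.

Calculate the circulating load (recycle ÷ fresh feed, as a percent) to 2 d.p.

CL = 188.64 %

Two-product formula at 75 µm:
d + r·d = r·u + o → r(d−u) = o−d
r = (78.0 − 44.8)/(44.8 − 27.2) = 33.2/17.6 = 1.8864
CL = 100·r = 188.64 %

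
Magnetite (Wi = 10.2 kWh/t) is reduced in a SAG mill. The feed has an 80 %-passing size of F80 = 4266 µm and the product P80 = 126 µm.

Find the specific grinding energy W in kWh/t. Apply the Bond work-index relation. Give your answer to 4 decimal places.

W = 7.5252 kWh/t

W = 10 Wi (P80^-0.5 − F80^-0.5)
1/√126 = 0.089087;  1/√4266 = 0.015311
W = 10·10.2·(0.089087 − 0.015311) = 7.5252 kWh/t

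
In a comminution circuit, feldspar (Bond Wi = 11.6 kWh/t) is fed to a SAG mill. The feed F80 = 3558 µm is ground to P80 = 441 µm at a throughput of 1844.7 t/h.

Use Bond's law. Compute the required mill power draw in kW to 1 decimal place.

P = 6602.4 kW

Bond: W = 10·Wi·(1/√P80 − 1/√F80)
W = 10·11.6·(1/√441 − 1/√3558) = 10·11.6·(0.030854) = 3.5791 kWh/t
Power = W × throughput = 3.5791 kWh/t × 1844.7 t/h = 6602.4 kW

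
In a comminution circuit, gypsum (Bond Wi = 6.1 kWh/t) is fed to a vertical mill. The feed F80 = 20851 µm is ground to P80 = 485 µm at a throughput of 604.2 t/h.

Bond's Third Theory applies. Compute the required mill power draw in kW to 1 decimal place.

P = 1418.3 kW

Bond: W = 10·Wi·(1/√P80 − 1/√F80)
W = 10·6.1·(1/√485 − 1/√20851) = 10·6.1·(0.038482) = 2.3474 kWh/t
P = W·T = 2.3474·604.2 = 1418.3 kW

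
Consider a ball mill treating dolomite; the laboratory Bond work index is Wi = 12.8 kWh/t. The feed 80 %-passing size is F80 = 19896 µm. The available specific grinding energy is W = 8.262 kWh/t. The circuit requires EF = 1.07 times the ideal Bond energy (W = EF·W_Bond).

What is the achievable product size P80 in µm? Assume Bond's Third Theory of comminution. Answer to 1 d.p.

P80 = 220.0 µm

W = 10·Wi·[P80^(−½) − F80^(−½)]
W_Bond = W / EF = 8.262 / 1.07 = 7.7215 kWh/t
⇒ 1/√P80 = W_Bond/(10 Wi) + 1/√F80
  = 7.7215/(10·12.8) + 1/√19896 = 0.060324 + 0.007090 = 0.067414
P80 = (1/0.067414)² = 14.8338² = 220.04 µm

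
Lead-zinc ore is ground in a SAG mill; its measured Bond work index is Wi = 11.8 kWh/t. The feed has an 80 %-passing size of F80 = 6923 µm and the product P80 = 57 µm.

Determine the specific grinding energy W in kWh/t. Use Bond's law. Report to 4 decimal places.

W_Bond = 10·Wi·(1/√P₈₀ − 1/√F₈₀)
1/√57 = 0.132453;  1/√6923 = 0.012019
W = 10·11.8·(0.132453 − 0.012019) = 14.2113 kWh/t

W = 14.2113 kWh/t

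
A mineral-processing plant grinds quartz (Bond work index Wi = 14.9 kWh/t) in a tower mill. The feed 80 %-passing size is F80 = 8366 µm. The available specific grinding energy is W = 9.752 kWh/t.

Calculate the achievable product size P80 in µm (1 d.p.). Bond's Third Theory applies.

W_Bond = 10·Wi·(1/√P₈₀ − 1/√F₈₀)
⇒ 1/√P80 = W/(10 Wi) + 1/√F80
  = 9.7520/(10·14.9) + 1/√8366 = 0.065450 + 0.010933 = 0.076383
P80 = (1/0.076383)² = 13.0920² = 171.40 µm

P80 = 171.4 µm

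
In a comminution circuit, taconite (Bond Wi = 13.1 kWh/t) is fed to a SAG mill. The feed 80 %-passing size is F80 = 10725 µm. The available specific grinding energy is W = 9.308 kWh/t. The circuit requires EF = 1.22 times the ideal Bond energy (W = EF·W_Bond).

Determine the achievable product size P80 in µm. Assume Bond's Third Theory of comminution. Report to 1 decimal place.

P80 = 216.9 µm

W = 10·Wi·[P80^(−½) − F80^(−½)]
W_Bond = W / EF = 9.308 / 1.22 = 7.6295 kWh/t
1/√P80 = 1/√F80 + W_Bond/(10·Wi)
  = 7.6295/(10·13.1) + 1/√10725 = 0.058241 + 0.009656 = 0.067897
P80 = (1/0.067897)² = 14.7283² = 216.92 µm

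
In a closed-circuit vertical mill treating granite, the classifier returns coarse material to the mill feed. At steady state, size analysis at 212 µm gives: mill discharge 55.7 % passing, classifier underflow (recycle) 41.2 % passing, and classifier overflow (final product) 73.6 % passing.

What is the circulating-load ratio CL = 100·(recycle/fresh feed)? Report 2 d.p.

Classifier node, passing 212 µm:
r = (o − d)/(d − u)
r = (73.6 − 55.7)/(55.7 − 41.2) = 17.9/14.5 = 1.2345
CL = 100·r = 123.45 %

CL = 123.45 %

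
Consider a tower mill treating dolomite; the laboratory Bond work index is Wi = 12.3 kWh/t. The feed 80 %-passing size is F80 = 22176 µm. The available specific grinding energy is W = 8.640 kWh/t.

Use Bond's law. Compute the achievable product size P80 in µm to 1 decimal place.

P80 = 168.8 µm

W = 10 Wi / √P80 − 10 Wi / √F80
1/√P80 = 1/√F80 + W/(10·Wi)
  = 8.6400/(10·12.3) + 1/√22176 = 0.070244 + 0.006715 = 0.076959
P80 = (1/0.076959)² = 12.9939² = 168.84 µm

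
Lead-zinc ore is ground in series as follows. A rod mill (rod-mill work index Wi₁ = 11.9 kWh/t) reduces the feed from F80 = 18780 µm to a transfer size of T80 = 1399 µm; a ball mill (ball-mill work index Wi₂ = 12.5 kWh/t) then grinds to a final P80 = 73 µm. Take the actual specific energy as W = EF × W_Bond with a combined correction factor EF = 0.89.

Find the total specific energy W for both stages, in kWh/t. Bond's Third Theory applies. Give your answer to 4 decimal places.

W = 12.1052 kWh/t

W = 10·Wi·[P80^(−½) − F80^(−½)]
Stage 1 (18780→1399 µm, Wi₁=11.9): W₁ = 10·11.9·(0.026736 − 0.007297) = 2.3132 kWh/t
Stage 2 (1399→73 µm, Wi₂=12.5): W₂ = 10·12.5·(0.117041 − 0.026736) = 11.2882 kWh/t
W = W₁ + W₂ = 2.3132 + 11.2882 = 13.6014 kWh/t
With EF = 0.89: W = 13.6014·0.89 = 12.1052 kWh/t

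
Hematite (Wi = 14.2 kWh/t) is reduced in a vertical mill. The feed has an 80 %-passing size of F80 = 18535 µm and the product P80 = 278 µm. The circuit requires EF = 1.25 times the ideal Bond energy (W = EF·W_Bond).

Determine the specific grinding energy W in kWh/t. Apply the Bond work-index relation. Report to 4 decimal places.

W = 9.3420 kWh/t

W_Bond = 10·Wi·(1/√P₈₀ − 1/√F₈₀)
1/√278 = 0.059976;  1/√18535 = 0.007345
W = 10·14.2·(0.059976 − 0.007345) = 7.4736 kWh/t
Corrected W = EF·W_Bond = 1.25·7.4736 = 9.3420 kWh/t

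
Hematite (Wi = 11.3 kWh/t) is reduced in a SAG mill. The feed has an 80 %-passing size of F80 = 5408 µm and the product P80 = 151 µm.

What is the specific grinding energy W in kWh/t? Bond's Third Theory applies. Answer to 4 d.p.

W = 7.6592 kWh/t

Bond:  W = 10 Wi (1/√P − 1/√F)
1/√151 = 0.081379;  1/√5408 = 0.013598
W = 10·11.3·(0.081379 − 0.013598) = 7.6592 kWh/t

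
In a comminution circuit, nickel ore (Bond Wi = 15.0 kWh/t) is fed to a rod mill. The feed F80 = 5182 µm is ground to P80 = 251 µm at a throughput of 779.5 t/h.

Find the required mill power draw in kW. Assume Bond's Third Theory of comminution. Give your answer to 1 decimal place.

W = 10·Wi·(P80^(-½) − F80^(-½))
W = 10·15.0·(1/√251 − 1/√5182) = 10·15.0·(0.049228) = 7.3842 kWh/t
P_mill = W·ṁ = 7.3842·779.5 = 5756.0 kW

P = 5756.0 kW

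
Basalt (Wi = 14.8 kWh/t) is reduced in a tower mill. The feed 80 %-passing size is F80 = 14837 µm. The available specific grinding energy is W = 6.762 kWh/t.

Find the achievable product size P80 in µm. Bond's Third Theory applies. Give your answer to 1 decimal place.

W = 10·Wi·[P80^(−½) − F80^(−½)]
⇒ 1/√P80 = W/(10·Wi) + 1/√F80
  = 6.7620/(10·14.8) + 1/√14837 = 0.045689 + 0.008210 = 0.053899
P80 = (1/0.053899)² = 18.5533² = 344.22 µm

P80 = 344.2 µm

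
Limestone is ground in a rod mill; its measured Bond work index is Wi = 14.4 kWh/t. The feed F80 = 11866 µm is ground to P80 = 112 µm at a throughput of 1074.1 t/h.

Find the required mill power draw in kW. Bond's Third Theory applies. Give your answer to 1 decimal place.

W = 10 Wi (1/√P80 − 1/√F80)  [Bond]
W = 10·14.4·(1/√112 − 1/√11866) = 10·14.4·(0.085311) = 12.2848 kWh/t
Power = W × throughput = 12.2848 kWh/t × 1074.1 t/h = 13195.1 kW

P = 13195.1 kW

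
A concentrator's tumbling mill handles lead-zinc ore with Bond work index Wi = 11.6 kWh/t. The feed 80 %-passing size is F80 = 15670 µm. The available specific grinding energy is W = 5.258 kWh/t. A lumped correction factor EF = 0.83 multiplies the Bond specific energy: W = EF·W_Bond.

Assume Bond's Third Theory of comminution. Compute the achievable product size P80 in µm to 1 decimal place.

P80 = 255.2 µm

W = 10 Wi (P80^-0.5 − F80^-0.5)
W_Bond = W / EF = 5.258 / 0.83 = 6.3349 kWh/t
P80^-0.5 = F80^-0.5 + W_Bond/(10 Wi)
  = 6.3349/(10·11.6) + 1/√15670 = 0.054612 + 0.007989 = 0.062600
P80 = (1/0.062600)² = 15.9744² = 255.18 µm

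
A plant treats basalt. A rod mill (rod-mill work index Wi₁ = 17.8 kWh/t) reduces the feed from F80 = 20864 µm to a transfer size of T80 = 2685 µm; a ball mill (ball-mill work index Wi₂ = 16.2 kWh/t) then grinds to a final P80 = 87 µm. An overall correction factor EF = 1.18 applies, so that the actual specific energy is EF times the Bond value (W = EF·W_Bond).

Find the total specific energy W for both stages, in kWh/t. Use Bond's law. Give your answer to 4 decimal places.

W = 19.4047 kWh/t

W = 10·Wi·[P80^(−½) − F80^(−½)]
Stage 1 (20864→2685 µm, Wi₁=17.8): W₁ = 10·17.8·(0.019299 − 0.006923) = 2.2029 kWh/t
Stage 2 (2685→87 µm, Wi₂=16.2): W₂ = 10·16.2·(0.107211 − 0.019299) = 14.2418 kWh/t
W = W₁ + W₂ = 2.2029 + 14.2418 = 16.4447 kWh/t
Corrected W = EF·W_Bond = 1.18·16.4447 = 19.4047 kWh/t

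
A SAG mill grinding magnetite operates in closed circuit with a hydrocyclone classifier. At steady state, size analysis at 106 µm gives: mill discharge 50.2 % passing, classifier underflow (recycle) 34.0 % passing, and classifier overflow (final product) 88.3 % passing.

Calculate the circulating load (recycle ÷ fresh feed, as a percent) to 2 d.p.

Classifier node, passing 106 µm:
Fd + Rd = Ru + Fo ⇒ R/F = (o−d)/(d−u)
r = (88.3 − 50.2)/(50.2 − 34.0) = 38.1/16.2 = 2.3519
CL = 100·r = 235.19 %

CL = 235.19 %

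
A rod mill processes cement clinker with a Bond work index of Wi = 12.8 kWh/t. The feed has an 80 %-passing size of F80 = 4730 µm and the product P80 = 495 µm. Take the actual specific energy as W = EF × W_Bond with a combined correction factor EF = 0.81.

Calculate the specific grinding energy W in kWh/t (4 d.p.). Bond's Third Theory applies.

W = 3.1525 kWh/t

W = 10·Wi·[P80^(−½) − F80^(−½)]
1/√495 = 0.044947;  1/√4730 = 0.014540
W = 10·12.8·(0.044947 − 0.014540) = 3.8920 kWh/t
Corrected W = EF·W_Bond = 0.81·3.8920 = 3.1525 kWh/t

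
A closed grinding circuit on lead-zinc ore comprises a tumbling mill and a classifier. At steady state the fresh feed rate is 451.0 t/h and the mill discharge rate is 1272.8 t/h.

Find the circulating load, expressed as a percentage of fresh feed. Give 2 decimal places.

Discharge = new feed + return, hence
R = M − F = 1272.8 − 451.0 = 821.8 t/h
CL = 100·R/F = 100·821.8/451.0 = 182.22 %

CL = 182.22 %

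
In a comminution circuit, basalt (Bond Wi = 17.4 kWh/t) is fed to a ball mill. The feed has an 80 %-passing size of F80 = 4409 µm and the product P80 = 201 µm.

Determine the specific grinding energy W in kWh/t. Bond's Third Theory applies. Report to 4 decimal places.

W = 9.6525 kWh/t

W_Bond = 10·Wi·(1/√P₈₀ − 1/√F₈₀)
1/√201 = 0.070535;  1/√4409 = 0.015060
W = 10·17.4·(0.070535 − 0.015060) = 9.6525 kWh/t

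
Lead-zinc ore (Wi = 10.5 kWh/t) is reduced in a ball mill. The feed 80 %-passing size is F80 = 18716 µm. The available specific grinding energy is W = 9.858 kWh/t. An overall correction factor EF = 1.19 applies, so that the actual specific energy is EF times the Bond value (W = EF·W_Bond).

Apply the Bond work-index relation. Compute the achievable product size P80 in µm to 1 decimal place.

P80 = 134.6 µm

W = 10 Wi (1/√P80 − 1/√F80)  [Bond]
W_Bond = W / EF = 9.858 / 1.19 = 8.2840 kWh/t
⇒ 1/√P80 = W_Bond/(10 Wi) + 1/√F80
  = 8.2840/(10·10.5) + 1/√18716 = 0.078896 + 0.007310 = 0.086205
P80 = (1/0.086205)² = 11.6002² = 134.57 µm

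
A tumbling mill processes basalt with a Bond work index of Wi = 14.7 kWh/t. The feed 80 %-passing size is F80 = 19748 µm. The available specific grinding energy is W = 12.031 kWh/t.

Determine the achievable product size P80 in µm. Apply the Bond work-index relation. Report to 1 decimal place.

W = 10·Wi·(P80^(-½) − F80^(-½))
⇒ 1/√P80 = W/(10 Wi) + 1/√F80
  = 12.0310/(10·14.7) + 1/√19748 = 0.081844 + 0.007116 = 0.088960
P80 = (1/0.088960)² = 11.2411² = 126.36 µm

P80 = 126.4 µm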